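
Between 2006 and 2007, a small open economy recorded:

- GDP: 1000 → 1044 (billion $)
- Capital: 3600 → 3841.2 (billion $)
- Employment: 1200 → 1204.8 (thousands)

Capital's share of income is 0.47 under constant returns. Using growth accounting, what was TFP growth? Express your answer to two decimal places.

GDP growth = (1044 − 1000) / 1000 = 4.4%.
Capital growth = (3841.2 − 3600) / 3600 = 6.7%.
Employment growth = (1204.8 − 1200) / 1200 = 0.4%.
Labor's share = 1 − 0.47 = 0.53.
Capital: 0.47 × 6.7 = 3.149 pp.
Employment: 0.53 × 0.4 = 0.212 pp.
TFP growth = 4.4 − 3.361 = 1.039%.

1.04%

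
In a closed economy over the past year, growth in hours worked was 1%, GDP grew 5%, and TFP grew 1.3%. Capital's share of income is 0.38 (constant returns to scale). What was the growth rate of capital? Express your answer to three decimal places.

Labor's share = 1 − 0.38 = 0.62.
gY = gA + 0.62×1 + 0.38×g.
0.38×g = 5 − 1.3 − 0.62 = 3.08.
g = 3.08 / 0.38 = 8.10526%.

8.105%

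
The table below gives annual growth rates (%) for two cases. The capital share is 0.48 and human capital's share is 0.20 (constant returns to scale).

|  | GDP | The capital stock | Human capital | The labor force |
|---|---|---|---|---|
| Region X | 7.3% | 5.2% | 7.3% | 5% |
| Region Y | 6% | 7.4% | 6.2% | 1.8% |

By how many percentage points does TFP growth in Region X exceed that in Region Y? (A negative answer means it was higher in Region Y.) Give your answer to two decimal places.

Labor's share = 1 − 0.48 − 0.2 = 0.32.
Region X: TFP = 7.3 − 2.496 − 1.46 − 1.6 = 1.744%.
Region Y: TFP = 6 − 3.552 − 1.24 − 0.576 = 0.632%.
Difference = 1.744 − (0.632) = 1.112 pp.

1.11 percentage points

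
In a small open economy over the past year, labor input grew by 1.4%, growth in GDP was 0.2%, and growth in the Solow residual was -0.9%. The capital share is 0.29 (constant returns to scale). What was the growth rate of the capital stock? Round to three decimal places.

Labor's share = 1 − 0.29 = 0.71.
gY = gA + 0.71×1.4 + 0.29×g.
0.29×g = 0.2 + 0.9 − 0.994 = 0.106.
g = 0.106 / 0.29 = 0.36552%.

0.366%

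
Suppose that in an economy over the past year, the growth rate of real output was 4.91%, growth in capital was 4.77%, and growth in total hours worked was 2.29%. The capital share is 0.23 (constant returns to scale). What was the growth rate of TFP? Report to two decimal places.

Labor's share = 1 − 0.23 = 0.77.
Capital: 0.23 × 4.77 = 1.0971 pp.
Total hours worked: 0.77 × 2.29 = 1.7633 pp.
TFP growth = 4.91 − 2.8604 = 2.0496%.

2.05%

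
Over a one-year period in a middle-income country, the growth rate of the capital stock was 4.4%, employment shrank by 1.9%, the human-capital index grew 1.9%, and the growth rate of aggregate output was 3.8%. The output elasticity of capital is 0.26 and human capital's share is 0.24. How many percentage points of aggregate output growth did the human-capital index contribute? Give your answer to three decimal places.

Contribution = share × growth = 0.24 × 1.9 = 0.456 pp.

0.456 percentage points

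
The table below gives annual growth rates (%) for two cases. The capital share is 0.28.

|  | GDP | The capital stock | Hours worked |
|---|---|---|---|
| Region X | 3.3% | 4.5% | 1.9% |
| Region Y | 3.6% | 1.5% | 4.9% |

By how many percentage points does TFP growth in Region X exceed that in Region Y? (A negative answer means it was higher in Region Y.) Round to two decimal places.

Labor's share = 1 − 0.28 = 0.72.
Region X: TFP = 3.3 − 1.26 − 1.368 = 0.672%.
Region Y: TFP = 3.6 − 0.42 − 3.528 = -0.348%.
Difference = 0.672 − (-0.348) = 1.02 pp.

1.02 percentage points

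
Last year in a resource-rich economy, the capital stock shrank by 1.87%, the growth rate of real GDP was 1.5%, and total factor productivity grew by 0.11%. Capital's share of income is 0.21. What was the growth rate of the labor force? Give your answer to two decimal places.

Labor's share = 1 − 0.21 = 0.79.
gY = gA + 0.21×(-1.87) + 0.79×g.
0.79×g = 1.5 − 0.11 + 0.3927 = 1.7827.
g = 1.7827 / 0.79 = 2.2566%.

The labor force grew 2.26%.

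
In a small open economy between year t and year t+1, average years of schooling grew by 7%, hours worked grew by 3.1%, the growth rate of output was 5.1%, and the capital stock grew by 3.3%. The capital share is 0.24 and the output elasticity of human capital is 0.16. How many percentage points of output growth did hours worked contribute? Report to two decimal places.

1.86 pp

Labor's share = 1 − 0.24 − 0.16 = 0.6.
Contribution = share × growth = 0.6 × 3.1 = 1.86 pp.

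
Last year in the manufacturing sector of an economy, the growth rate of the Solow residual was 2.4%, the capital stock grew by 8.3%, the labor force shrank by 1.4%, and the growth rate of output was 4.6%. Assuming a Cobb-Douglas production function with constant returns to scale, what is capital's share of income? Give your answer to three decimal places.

0.371

gY = gA + α·gK + (1−α)·gL, so gY − gA − gL = α(gK − gL).
4.6 − 2.4 + 1.4 = α × (8.3 − (-1.4)).
3.6 = 9.7 α, so α = 0.37113.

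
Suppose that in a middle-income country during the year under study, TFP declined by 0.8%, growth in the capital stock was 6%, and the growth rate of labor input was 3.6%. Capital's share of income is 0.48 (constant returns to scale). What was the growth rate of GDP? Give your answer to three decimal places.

Labor's share = 1 − 0.48 = 0.52.
The capital stock: 0.48 × 6 = 2.88 pp.
Labor input: 0.52 × 3.6 = 1.872 pp.
Output growth = -0.8 + 4.752 = 3.952%.

3.952%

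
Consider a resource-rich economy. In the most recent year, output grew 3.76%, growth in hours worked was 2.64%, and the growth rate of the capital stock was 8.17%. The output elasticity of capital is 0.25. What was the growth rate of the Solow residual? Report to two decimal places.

Labor's share = 1 − 0.25 = 0.75.
The capital stock: 0.25 × 8.17 = 2.0425 pp.
Hours worked: 0.75 × 2.64 = 1.98 pp.
TFP growth = 3.76 − 4.0225 = -0.2625%.

-0.26%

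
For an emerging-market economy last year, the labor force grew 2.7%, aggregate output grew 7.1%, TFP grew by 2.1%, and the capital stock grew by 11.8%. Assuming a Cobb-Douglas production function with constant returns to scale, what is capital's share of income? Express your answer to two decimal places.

gY = gA + α·gK + (1−α)·gL, so gY − gA − gL = α(gK − gL).
7.1 − 2.1 − 2.7 = α × (11.8 − 2.7).
2.3 = 9.1 α, so α = 0.2527.

Capital's share of income is 0.25.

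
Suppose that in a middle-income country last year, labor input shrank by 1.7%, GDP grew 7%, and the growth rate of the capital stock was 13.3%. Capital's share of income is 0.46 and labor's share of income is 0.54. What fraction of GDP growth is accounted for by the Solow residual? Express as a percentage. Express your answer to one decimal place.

Labor's share = 1 − 0.46 = 0.54.
The capital stock: 0.46 × 13.3 = 6.118 pp.
Labor input: 0.54 × (-1.7) = -0.918 pp.
TFP growth = 7 − 5.2 = 1.8%.
TFP share of growth = 1.8 / 7 × 100 = 25.714%.

25.7%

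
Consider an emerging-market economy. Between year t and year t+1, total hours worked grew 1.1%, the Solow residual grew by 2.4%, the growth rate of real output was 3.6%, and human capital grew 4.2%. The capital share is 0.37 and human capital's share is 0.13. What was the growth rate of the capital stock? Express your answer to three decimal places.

0.281%

Labor's share = 1 − 0.37 − 0.13 = 0.5.
gY = gA + 0.13×4.2 + 0.5×1.1 + 0.37×g.
0.37×g = 3.6 − 2.4 − 1.096 = 0.104.
g = 0.104 / 0.37 = 0.28108%.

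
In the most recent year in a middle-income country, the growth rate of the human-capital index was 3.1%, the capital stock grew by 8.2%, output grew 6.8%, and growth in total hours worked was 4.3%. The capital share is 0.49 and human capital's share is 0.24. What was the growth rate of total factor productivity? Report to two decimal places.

0.88%

Labor's share = 1 − 0.49 − 0.24 = 0.27.
The capital stock: 0.49 × 8.2 = 4.018 pp.
The human-capital index: 0.24 × 3.1 = 0.744 pp.
Total hours worked: 0.27 × 4.3 = 1.161 pp.
TFP growth = 6.8 − 5.923 = 0.877%.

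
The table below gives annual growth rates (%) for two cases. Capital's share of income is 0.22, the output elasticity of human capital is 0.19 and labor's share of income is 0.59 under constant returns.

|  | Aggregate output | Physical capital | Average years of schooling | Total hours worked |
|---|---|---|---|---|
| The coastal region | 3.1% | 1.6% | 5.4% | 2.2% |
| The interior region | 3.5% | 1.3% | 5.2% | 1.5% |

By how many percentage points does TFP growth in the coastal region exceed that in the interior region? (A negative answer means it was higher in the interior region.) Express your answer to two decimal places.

Labor's share = 1 − 0.22 − 0.19 = 0.59.
The coastal region: TFP = 3.1 − 0.352 − 1.026 − 1.298 = 0.424%.
The interior region: TFP = 3.5 − 0.286 − 0.988 − 0.885 = 1.341%.
Difference = 0.424 − (1.341) = -0.917 pp.

-0.92 percentage points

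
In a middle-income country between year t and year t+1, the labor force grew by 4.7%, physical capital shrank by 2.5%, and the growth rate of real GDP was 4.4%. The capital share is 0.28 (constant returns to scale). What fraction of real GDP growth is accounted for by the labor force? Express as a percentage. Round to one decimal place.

Labor's share = 1 − 0.28 = 0.72.
The labor force contributed 0.72 × 4.7 = 3.384 pp.
Share of growth = 3.384 / 4.4 × 100 = 76.909%.

The labor force accounted for 76.9% of growth.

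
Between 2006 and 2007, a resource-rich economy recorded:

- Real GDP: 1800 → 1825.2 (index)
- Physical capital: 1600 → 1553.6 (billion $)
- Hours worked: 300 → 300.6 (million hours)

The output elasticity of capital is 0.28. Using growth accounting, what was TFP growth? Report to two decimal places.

2.07%

Real GDP growth = (1825.2 − 1800) / 1800 = 1.4%.
Physical capital growth = (1553.6 − 1600) / 1600 = -2.9%.
Hours worked growth = (300.6 − 300) / 300 = 0.2%.
Labor's share = 1 − 0.28 = 0.72.
Physical capital: 0.28 × (-2.9) = -0.812 pp.
Hours worked: 0.72 × 0.2 = 0.144 pp.
TFP growth = 1.4 + 0.668 = 2.068%.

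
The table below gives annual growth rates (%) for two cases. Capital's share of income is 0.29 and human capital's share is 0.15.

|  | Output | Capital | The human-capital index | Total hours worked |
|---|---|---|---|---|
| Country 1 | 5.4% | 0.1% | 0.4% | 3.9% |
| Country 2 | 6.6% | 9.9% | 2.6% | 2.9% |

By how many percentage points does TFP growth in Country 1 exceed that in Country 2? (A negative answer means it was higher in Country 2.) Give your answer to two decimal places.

1.41 percentage points

Labor's share = 1 − 0.29 − 0.15 = 0.56.
Country 1: TFP = 5.4 − 0.029 − 0.06 − 2.184 = 3.127%.
Country 2: TFP = 6.6 − 2.871 − 0.39 − 1.624 = 1.715%.
Difference = 3.127 − (1.715) = 1.412 pp.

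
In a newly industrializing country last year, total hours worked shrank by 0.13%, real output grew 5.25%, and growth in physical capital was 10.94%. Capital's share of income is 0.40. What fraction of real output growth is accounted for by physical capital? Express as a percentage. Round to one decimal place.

83.4%

Physical capital contributed 0.4 × 10.94 = 4.376 pp.
Share of growth = 4.376 / 5.25 × 100 = 83.352%.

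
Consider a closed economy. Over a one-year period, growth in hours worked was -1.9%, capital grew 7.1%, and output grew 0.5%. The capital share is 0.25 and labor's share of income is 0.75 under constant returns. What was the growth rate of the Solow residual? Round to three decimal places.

The Solow residual grew 0.150%.

Labor's share = 1 − 0.25 = 0.75.
Capital: 0.25 × 7.1 = 1.775 pp.
Hours worked: 0.75 × (-1.9) = -1.425 pp.
TFP growth = 0.5 − 0.35 = 0.15%.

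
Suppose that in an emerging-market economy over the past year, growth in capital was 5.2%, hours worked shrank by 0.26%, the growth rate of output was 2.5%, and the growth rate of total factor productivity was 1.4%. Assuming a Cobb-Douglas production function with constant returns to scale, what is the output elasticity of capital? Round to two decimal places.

α = 0.25

gY = gA + α·gK + (1−α)·gL, so gY − gA − gL = α(gK − gL).
2.5 − 1.4 + 0.26 = α × (5.2 − (-0.26)).
1.36 = 5.46 α, so α = 0.2491.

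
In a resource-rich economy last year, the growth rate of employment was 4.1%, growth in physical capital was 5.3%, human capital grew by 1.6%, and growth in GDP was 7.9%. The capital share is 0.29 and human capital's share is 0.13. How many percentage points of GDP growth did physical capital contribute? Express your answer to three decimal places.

Contribution = share × growth = 0.29 × 5.3 = 1.537 pp.

1.537 pp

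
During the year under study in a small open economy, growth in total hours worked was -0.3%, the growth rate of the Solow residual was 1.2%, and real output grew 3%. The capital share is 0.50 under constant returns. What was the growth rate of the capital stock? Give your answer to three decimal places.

Labor's share = 1 − 0.5 = 0.5.
gY = gA + 0.5×(-0.3) + 0.5×g.
0.5×g = 3 − 1.2 + 0.15 = 1.95.
g = 1.95 / 0.5 = 3.9%.

3.900%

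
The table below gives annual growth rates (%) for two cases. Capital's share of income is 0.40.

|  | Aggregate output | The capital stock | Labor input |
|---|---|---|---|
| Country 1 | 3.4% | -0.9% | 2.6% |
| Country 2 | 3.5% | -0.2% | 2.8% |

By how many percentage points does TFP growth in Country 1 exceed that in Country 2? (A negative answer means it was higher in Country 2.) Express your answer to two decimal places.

0.30 percentage points

Labor's share = 1 − 0.4 = 0.6.
Country 1: TFP = 3.4 + 0.36 − 1.56 = 2.2%.
Country 2: TFP = 3.5 + 0.08 − 1.68 = 1.9%.
Difference = 2.2 − (1.9) = 0.3 pp.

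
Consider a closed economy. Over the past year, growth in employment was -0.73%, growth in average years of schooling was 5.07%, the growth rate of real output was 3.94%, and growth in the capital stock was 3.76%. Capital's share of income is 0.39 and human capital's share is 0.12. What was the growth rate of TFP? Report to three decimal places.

Labor's share = 1 − 0.39 − 0.12 = 0.49.
The capital stock: 0.39 × 3.76 = 1.4664 pp.
Average years of schooling: 0.12 × 5.07 = 0.6084 pp.
Employment: 0.49 × (-0.73) = -0.3577 pp.
TFP growth = 3.94 − 1.7171 = 2.2229%.

2.223%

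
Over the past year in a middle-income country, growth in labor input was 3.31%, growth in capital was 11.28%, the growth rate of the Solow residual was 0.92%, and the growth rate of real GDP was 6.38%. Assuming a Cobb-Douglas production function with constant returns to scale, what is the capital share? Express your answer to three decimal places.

gY = gA + α·gK + (1−α)·gL, so gY − gA − gL = α(gK − gL).
6.38 − 0.92 − 3.31 = α × (11.28 − 3.31).
2.15 = 7.97 α, so α = 0.26976.

The capital share is 0.270.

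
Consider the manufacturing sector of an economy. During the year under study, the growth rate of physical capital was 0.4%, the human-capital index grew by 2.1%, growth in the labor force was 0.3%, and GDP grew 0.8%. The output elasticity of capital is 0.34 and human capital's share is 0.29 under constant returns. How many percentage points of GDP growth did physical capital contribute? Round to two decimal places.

0.14 percentage points

Contribution = share × growth = 0.34 × 0.4 = 0.136 pp.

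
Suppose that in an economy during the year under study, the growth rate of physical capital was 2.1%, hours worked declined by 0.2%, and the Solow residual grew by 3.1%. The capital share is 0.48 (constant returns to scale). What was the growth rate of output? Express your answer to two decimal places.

4.00%

Labor's share = 1 − 0.48 = 0.52.
Physical capital: 0.48 × 2.1 = 1.008 pp.
Hours worked: 0.52 × (-0.2) = -0.104 pp.
Output growth = 3.1 + 0.904 = 4.004%.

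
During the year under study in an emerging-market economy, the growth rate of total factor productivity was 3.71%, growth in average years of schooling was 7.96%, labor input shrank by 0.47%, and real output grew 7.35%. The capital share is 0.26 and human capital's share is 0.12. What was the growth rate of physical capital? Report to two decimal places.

11.45%

Labor's share = 1 − 0.26 − 0.12 = 0.62.
gY = gA + 0.12×7.96 + 0.62×(-0.47) + 0.26×g.
0.26×g = 7.35 − 3.71 − 0.6638 = 2.9762.
g = 2.9762 / 0.26 = 11.4469%.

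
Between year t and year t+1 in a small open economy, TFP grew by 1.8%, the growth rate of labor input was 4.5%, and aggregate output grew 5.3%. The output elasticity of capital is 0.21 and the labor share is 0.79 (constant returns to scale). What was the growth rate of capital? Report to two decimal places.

Labor's share = 1 − 0.21 = 0.79.
gY = gA + 0.79×4.5 + 0.21×g.
0.21×g = 5.3 − 1.8 − 3.555 = -0.055.
g = -0.055 / 0.21 = -0.2619%.

-0.26%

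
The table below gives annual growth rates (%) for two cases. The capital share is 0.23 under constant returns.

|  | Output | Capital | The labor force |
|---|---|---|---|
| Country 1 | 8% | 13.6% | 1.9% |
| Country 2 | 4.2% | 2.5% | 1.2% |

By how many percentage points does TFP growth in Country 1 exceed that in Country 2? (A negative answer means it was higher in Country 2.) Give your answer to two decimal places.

Labor's share = 1 − 0.23 = 0.77.
Country 1: TFP = 8 − 3.128 − 1.463 = 3.409%.
Country 2: TFP = 4.2 − 0.575 − 0.924 = 2.701%.
Difference = 3.409 − (2.701) = 0.708 pp.

0.71 percentage points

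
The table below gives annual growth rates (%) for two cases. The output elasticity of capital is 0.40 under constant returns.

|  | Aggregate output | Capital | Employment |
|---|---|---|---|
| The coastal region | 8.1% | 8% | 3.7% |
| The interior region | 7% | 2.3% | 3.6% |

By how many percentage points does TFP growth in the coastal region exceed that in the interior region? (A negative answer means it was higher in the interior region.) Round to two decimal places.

Labor's share = 1 − 0.4 = 0.6.
The coastal region: TFP = 8.1 − 3.2 − 2.22 = 2.68%.
The interior region: TFP = 7 − 0.92 − 2.16 = 3.92%.
Difference = 2.68 − (3.92) = -1.24 pp.

-1.24 percentage points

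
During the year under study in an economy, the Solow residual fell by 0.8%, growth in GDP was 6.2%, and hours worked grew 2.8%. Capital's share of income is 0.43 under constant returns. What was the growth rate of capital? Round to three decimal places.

Labor's share = 1 − 0.43 = 0.57.
gY = gA + 0.57×2.8 + 0.43×g.
0.43×g = 6.2 + 0.8 − 1.596 = 5.404.
g = 5.404 / 0.43 = 12.56744%.

12.567%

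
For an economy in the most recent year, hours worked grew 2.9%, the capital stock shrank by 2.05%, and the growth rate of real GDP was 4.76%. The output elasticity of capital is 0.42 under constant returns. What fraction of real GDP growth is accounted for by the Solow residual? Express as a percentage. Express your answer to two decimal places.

82.75%

Labor's share = 1 − 0.42 = 0.58.
The capital stock: 0.42 × (-2.05) = -0.861 pp.
Hours worked: 0.58 × 2.9 = 1.682 pp.
TFP growth = 4.76 − 0.821 = 3.939%.
TFP share of growth = 3.939 / 4.76 × 100 = 82.7521%.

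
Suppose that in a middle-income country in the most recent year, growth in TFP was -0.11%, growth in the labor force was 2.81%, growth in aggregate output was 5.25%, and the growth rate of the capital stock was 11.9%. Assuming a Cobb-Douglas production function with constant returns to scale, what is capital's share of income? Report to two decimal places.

0.28

gY = gA + α·gK + (1−α)·gL, so gY − gA − gL = α(gK − gL).
5.25 + 0.11 − 2.81 = α × (11.9 − 2.81).
2.55 = 9.09 α, so α = 0.2805.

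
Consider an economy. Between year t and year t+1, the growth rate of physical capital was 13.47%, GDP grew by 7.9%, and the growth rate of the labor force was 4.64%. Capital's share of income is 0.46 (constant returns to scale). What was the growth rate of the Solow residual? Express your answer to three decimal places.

Labor's share = 1 − 0.46 = 0.54.
Physical capital: 0.46 × 13.47 = 6.1962 pp.
The labor force: 0.54 × 4.64 = 2.5056 pp.
TFP growth = 7.9 − 8.7018 = -0.8018%.

-0.802%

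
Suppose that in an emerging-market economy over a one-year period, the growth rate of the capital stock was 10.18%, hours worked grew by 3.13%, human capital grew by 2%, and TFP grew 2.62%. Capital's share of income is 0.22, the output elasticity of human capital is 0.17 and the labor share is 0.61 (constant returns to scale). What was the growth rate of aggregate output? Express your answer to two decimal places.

Labor's share = 1 − 0.22 − 0.17 = 0.61.
The capital stock: 0.22 × 10.18 = 2.2396 pp.
Human capital: 0.17 × 2 = 0.34 pp.
Hours worked: 0.61 × 3.13 = 1.9093 pp.
Output growth = 2.62 + 4.4889 = 7.1089%.

Aggregate output growth was 7.11%.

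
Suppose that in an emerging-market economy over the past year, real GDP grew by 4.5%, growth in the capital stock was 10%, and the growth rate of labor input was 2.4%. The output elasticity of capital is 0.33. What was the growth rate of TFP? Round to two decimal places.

-0.41%

Labor's share = 1 − 0.33 = 0.67.
The capital stock: 0.33 × 10 = 3.3 pp.
Labor input: 0.67 × 2.4 = 1.608 pp.
TFP growth = 4.5 − 4.908 = -0.408%.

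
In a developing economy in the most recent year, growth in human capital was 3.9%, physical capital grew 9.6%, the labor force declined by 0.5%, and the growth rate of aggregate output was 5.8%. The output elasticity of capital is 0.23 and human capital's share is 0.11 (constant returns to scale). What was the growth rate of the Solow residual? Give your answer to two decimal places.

3.49%

Labor's share = 1 − 0.23 − 0.11 = 0.66.
Physical capital: 0.23 × 9.6 = 2.208 pp.
Human capital: 0.11 × 3.9 = 0.429 pp.
The labor force: 0.66 × (-0.5) = -0.33 pp.
TFP growth = 5.8 − 2.307 = 3.493%.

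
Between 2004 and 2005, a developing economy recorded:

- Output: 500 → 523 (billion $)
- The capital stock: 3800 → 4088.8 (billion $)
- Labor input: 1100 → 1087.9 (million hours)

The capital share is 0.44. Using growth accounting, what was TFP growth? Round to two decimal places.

Output growth = (523 − 500) / 500 = 4.6%.
The capital stock growth = (4088.8 − 3800) / 3800 = 7.6%.
Labor input growth = (1087.9 − 1100) / 1100 = -1.1%.
Labor's share = 1 − 0.44 = 0.56.
The capital stock: 0.44 × 7.6 = 3.344 pp.
Labor input: 0.56 × (-1.1) = -0.616 pp.
TFP growth = 4.6 − 2.728 = 1.872%.

TFP growth was 1.87%.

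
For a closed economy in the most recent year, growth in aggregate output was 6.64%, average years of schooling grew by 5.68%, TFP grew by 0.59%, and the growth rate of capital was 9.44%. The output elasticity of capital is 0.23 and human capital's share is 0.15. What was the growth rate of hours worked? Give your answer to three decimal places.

4.882%

Labor's share = 1 − 0.23 − 0.15 = 0.62.
gY = gA + 0.23×9.44 + 0.15×5.68 + 0.62×g.
0.62×g = 6.64 − 0.59 − 3.0232 = 3.0268.
g = 3.0268 / 0.62 = 4.88194%.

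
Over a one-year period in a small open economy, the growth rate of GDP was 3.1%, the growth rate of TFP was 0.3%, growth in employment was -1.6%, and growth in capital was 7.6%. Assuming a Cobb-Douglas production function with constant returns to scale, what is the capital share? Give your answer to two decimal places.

gY = gA + α·gK + (1−α)·gL, so gY − gA − gL = α(gK − gL).
3.1 − 0.3 + 1.6 = α × (7.6 − (-1.6)).
4.4 = 9.2 α, so α = 0.4783.

α = 0.48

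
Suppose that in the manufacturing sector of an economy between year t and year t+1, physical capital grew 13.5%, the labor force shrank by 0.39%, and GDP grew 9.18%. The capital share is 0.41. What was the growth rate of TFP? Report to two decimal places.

3.88%

Labor's share = 1 − 0.41 = 0.59.
Physical capital: 0.41 × 13.5 = 5.535 pp.
The labor force: 0.59 × (-0.39) = -0.2301 pp.
TFP growth = 9.18 − 5.3049 = 3.8751%.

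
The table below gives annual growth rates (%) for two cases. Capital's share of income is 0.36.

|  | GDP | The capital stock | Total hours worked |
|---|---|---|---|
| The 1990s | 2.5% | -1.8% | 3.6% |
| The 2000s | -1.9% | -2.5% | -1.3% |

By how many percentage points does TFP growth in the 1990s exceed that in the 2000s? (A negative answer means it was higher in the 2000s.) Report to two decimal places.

Labor's share = 1 − 0.36 = 0.64.
The 1990s: TFP = 2.5 + 0.648 − 2.304 = 0.844%.
The 2000s: TFP = -1.9 + 0.9 + 0.832 = -0.168%.
Difference = 0.844 − (-0.168) = 1.012 pp.

1.01 percentage points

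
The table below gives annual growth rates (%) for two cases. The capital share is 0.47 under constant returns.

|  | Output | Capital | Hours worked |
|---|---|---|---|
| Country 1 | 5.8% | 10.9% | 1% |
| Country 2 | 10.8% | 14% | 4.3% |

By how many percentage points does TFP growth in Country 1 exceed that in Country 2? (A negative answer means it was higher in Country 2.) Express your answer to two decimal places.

-1.79 percentage points

Labor's share = 1 − 0.47 = 0.53.
Country 1: TFP = 5.8 − 5.123 − 0.53 = 0.147%.
Country 2: TFP = 10.8 − 6.58 − 2.279 = 1.941%.
Difference = 0.147 − (1.941) = -1.794 pp.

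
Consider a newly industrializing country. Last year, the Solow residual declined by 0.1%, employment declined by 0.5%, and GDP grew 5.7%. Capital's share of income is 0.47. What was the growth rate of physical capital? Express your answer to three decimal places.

Labor's share = 1 − 0.47 = 0.53.
gY = gA + 0.53×(-0.5) + 0.47×g.
0.47×g = 5.7 + 0.1 + 0.265 = 6.065.
g = 6.065 / 0.47 = 12.90426%.

12.904%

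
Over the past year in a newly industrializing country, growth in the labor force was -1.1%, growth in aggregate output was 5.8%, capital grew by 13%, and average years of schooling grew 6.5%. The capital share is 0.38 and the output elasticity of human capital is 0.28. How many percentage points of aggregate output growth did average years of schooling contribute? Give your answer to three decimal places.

1.820 percentage points

Contribution = share × growth = 0.28 × 6.5 = 1.82 pp.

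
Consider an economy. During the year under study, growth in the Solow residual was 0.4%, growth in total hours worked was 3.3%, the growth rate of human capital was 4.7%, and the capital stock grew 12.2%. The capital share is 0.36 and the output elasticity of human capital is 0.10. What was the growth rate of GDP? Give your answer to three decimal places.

Labor's share = 1 − 0.36 − 0.1 = 0.54.
The capital stock: 0.36 × 12.2 = 4.392 pp.
Human capital: 0.1 × 4.7 = 0.47 pp.
Total hours worked: 0.54 × 3.3 = 1.782 pp.
Output growth = 0.4 + 6.644 = 7.044%.

7.044%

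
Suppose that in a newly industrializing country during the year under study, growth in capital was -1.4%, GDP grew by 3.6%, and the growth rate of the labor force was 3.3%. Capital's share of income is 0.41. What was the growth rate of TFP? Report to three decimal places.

Labor's share = 1 − 0.41 = 0.59.
Capital: 0.41 × (-1.4) = -0.574 pp.
The labor force: 0.59 × 3.3 = 1.947 pp.
TFP growth = 3.6 − 1.373 = 2.227%.

TFP growth was 2.227%.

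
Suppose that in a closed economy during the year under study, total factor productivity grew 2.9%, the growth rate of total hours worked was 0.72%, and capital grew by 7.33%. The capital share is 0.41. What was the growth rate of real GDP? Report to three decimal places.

6.330%

Labor's share = 1 − 0.41 = 0.59.
Capital: 0.41 × 7.33 = 3.0053 pp.
Total hours worked: 0.59 × 0.72 = 0.4248 pp.
Output growth = 2.9 + 3.4301 = 6.3301%.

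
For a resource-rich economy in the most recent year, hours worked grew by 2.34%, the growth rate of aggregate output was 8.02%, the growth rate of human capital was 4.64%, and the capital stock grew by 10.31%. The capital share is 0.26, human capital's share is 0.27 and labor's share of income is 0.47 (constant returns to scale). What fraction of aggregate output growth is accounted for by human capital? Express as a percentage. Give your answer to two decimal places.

Human capital contributed 0.27 × 4.64 = 1.2528 pp.
Share of growth = 1.2528 / 8.02 × 100 = 15.6209%.

15.62%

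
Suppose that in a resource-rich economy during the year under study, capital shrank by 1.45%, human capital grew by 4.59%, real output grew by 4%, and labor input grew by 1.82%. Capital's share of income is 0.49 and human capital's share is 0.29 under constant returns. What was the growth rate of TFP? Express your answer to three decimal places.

2.979%

Labor's share = 1 − 0.49 − 0.29 = 0.22.
Capital: 0.49 × (-1.45) = -0.7105 pp.
Human capital: 0.29 × 4.59 = 1.3311 pp.
Labor input: 0.22 × 1.82 = 0.4004 pp.
TFP growth = 4 − 1.021 = 2.979%.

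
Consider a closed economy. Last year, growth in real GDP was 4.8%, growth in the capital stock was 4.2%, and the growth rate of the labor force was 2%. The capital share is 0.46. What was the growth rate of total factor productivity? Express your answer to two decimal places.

Labor's share = 1 − 0.46 = 0.54.
The capital stock: 0.46 × 4.2 = 1.932 pp.
The labor force: 0.54 × 2 = 1.08 pp.
TFP growth = 4.8 − 3.012 = 1.788%.

1.79%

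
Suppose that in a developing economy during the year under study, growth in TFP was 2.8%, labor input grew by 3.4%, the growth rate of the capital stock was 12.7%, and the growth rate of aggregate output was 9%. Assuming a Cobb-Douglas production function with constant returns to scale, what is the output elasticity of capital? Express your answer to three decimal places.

gY = gA + α·gK + (1−α)·gL, so gY − gA − gL = α(gK − gL).
9 − 2.8 − 3.4 = α × (12.7 − 3.4).
2.8 = 9.3 α, so α = 0.30108.

α = 0.301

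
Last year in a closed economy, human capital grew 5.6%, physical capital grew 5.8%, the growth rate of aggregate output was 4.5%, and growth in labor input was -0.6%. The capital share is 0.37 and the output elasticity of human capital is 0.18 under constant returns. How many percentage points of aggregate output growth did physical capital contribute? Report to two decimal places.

Contribution = share × growth = 0.37 × 5.8 = 2.146 pp.

2.15 pp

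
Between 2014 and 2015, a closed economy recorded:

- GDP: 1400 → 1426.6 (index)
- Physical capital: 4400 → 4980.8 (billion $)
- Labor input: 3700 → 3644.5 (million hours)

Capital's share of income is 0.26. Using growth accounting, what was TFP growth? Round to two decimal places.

-0.42%

GDP growth = (1426.6 − 1400) / 1400 = 1.9%.
Physical capital growth = (4980.8 − 4400) / 4400 = 13.2%.
Labor input growth = (3644.5 − 3700) / 3700 = -1.5%.
Labor's share = 1 − 0.26 = 0.74.
Physical capital: 0.26 × 13.2 = 3.432 pp.
Labor input: 0.74 × (-1.5) = -1.11 pp.
TFP growth = 1.9 − 2.322 = -0.422%.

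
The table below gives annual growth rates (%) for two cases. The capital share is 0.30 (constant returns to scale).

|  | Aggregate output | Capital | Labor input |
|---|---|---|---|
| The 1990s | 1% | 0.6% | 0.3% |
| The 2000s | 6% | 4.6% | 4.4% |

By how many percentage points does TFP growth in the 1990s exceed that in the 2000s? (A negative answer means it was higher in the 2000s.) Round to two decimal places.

Labor's share = 1 − 0.3 = 0.7.
The 1990s: TFP = 1 − 0.18 − 0.21 = 0.61%.
The 2000s: TFP = 6 − 1.38 − 3.08 = 1.54%.
Difference = 0.61 − (1.54) = -0.93 pp.

-0.93 percentage points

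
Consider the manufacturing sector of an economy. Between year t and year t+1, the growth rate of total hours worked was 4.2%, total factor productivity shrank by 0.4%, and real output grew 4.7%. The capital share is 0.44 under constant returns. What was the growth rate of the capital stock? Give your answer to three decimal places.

6.245%

Labor's share = 1 − 0.44 = 0.56.
gY = gA + 0.56×4.2 + 0.44×g.
0.44×g = 4.7 + 0.4 − 2.352 = 2.748.
g = 2.748 / 0.44 = 6.24545%.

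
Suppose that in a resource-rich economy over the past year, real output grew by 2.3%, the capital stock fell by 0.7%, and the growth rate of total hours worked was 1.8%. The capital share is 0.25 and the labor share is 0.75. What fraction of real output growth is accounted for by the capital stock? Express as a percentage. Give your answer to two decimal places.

The capital stock accounted for -7.61% of growth.

The capital stock contributed 0.25 × (-0.7) = -0.175 pp.
Share of growth = -0.175 / 2.3 × 100 = -7.6087%.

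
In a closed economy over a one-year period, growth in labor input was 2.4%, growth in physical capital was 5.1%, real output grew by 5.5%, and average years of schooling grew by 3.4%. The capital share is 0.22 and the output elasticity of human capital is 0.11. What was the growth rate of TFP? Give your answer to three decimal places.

2.396%

Labor's share = 1 − 0.22 − 0.11 = 0.67.
Physical capital: 0.22 × 5.1 = 1.122 pp.
Average years of schooling: 0.11 × 3.4 = 0.374 pp.
Labor input: 0.67 × 2.4 = 1.608 pp.
TFP growth = 5.5 − 3.104 = 2.396%.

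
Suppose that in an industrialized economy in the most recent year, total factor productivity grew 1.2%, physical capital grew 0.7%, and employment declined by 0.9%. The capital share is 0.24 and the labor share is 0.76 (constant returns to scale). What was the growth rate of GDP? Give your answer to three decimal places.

Labor's share = 1 − 0.24 = 0.76.
Physical capital: 0.24 × 0.7 = 0.168 pp.
Employment: 0.76 × (-0.9) = -0.684 pp.
Output growth = 1.2 + (-0.516) = 0.684%.

0.684%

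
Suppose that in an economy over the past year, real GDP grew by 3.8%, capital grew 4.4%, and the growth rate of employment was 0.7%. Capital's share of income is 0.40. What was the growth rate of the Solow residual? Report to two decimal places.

The Solow residual grew 1.62%.

Labor's share = 1 − 0.4 = 0.6.
Capital: 0.4 × 4.4 = 1.76 pp.
Employment: 0.6 × 0.7 = 0.42 pp.
TFP growth = 3.8 − 2.18 = 1.62%.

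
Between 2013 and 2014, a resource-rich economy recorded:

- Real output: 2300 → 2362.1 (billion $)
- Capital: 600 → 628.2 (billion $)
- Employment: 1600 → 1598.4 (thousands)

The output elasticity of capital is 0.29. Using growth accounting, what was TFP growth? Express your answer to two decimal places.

TFP growth was 1.41%.

Real output growth = (2362.1 − 2300) / 2300 = 2.7%.
Capital growth = (628.2 − 600) / 600 = 4.7%.
Employment growth = (1598.4 − 1600) / 1600 = -0.1%.
Labor's share = 1 − 0.29 = 0.71.
Capital: 0.29 × 4.7 = 1.363 pp.
Employment: 0.71 × (-0.1) = -0.071 pp.
TFP growth = 2.7 − 1.292 = 1.408%.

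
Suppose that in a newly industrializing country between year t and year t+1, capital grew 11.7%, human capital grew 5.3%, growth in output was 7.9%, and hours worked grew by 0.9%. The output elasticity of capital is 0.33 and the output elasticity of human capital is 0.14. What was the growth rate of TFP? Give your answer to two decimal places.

2.82%

Labor's share = 1 − 0.33 − 0.14 = 0.53.
Capital: 0.33 × 11.7 = 3.861 pp.
Human capital: 0.14 × 5.3 = 0.742 pp.
Hours worked: 0.53 × 0.9 = 0.477 pp.
TFP growth = 7.9 − 5.08 = 2.82%.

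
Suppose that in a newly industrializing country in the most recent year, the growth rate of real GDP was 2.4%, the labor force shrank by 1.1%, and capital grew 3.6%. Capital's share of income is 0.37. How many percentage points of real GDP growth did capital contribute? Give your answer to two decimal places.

1.33 pp

Contribution = share × growth = 0.37 × 3.6 = 1.332 pp.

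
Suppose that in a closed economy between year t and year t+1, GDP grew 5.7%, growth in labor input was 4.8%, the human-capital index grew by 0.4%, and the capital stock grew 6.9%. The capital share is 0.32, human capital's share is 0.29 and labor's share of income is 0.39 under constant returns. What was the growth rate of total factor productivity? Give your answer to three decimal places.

Labor's share = 1 − 0.32 − 0.29 = 0.39.
The capital stock: 0.32 × 6.9 = 2.208 pp.
The human-capital index: 0.29 × 0.4 = 0.116 pp.
Labor input: 0.39 × 4.8 = 1.872 pp.
TFP growth = 5.7 − 4.196 = 1.504%.

Total factor productivity grew 1.504%.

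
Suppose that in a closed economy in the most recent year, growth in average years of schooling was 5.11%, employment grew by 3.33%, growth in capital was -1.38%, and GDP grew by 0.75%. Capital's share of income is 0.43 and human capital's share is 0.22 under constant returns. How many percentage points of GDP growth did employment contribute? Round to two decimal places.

Labor's share = 1 − 0.43 − 0.22 = 0.35.
Contribution = share × growth = 0.35 × 3.33 = 1.1655 pp.

1.17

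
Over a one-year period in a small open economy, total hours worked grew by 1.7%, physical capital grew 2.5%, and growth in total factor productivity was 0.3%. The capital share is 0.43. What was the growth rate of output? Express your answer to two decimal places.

Output growth was 2.34%.

Labor's share = 1 − 0.43 = 0.57.
Physical capital: 0.43 × 2.5 = 1.075 pp.
Total hours worked: 0.57 × 1.7 = 0.969 pp.
Output growth = 0.3 + 2.044 = 2.344%.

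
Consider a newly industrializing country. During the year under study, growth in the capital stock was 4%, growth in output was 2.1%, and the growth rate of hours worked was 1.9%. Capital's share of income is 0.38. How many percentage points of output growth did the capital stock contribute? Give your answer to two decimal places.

1.52 percentage points

Contribution = share × growth = 0.38 × 4 = 1.52 pp.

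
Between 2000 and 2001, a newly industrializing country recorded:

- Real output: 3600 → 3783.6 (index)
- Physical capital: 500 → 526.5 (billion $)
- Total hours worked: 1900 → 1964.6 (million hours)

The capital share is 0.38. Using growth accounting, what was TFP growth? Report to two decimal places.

Real output growth = (3783.6 − 3600) / 3600 = 5.1%.
Physical capital growth = (526.5 − 500) / 500 = 5.3%.
Total hours worked growth = (1964.6 − 1900) / 1900 = 3.4%.
Labor's share = 1 − 0.38 = 0.62.
Physical capital: 0.38 × 5.3 = 2.014 pp.
Total hours worked: 0.62 × 3.4 = 2.108 pp.
TFP growth = 5.1 − 4.122 = 0.978%.

0.98%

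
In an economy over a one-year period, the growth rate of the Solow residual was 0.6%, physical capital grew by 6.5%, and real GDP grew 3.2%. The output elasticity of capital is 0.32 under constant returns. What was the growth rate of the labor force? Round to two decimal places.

Labor's share = 1 − 0.32 = 0.68.
gY = gA + 0.32×6.5 + 0.68×g.
0.68×g = 3.2 − 0.6 − 2.08 = 0.52.
g = 0.52 / 0.68 = 0.7647%.

0.76%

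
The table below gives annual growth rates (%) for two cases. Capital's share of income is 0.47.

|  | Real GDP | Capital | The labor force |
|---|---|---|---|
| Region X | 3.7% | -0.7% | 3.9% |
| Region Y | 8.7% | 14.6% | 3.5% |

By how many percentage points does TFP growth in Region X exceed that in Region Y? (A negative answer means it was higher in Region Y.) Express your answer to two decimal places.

1.98 percentage points

Labor's share = 1 − 0.47 = 0.53.
Region X: TFP = 3.7 + 0.329 − 2.067 = 1.962%.
Region Y: TFP = 8.7 − 6.862 − 1.855 = -0.017%.
Difference = 1.962 − (-0.017) = 1.979 pp.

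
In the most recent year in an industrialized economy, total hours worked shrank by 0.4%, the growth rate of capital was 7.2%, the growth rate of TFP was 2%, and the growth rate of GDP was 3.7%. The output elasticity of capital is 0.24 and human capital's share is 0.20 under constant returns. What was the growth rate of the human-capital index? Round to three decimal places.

0.980%

Labor's share = 1 − 0.24 − 0.2 = 0.56.
gY = gA + 0.24×7.2 + 0.56×(-0.4) + 0.2×g.
0.2×g = 3.7 − 2 − 1.504 = 0.196.
g = 0.196 / 0.2 = 0.98%.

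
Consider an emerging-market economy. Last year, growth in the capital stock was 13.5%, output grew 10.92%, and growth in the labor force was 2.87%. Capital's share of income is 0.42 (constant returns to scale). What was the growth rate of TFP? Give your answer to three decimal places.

Labor's share = 1 − 0.42 = 0.58.
The capital stock: 0.42 × 13.5 = 5.67 pp.
The labor force: 0.58 × 2.87 = 1.6646 pp.
TFP growth = 10.92 − 7.3346 = 3.5854%.

3.585%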